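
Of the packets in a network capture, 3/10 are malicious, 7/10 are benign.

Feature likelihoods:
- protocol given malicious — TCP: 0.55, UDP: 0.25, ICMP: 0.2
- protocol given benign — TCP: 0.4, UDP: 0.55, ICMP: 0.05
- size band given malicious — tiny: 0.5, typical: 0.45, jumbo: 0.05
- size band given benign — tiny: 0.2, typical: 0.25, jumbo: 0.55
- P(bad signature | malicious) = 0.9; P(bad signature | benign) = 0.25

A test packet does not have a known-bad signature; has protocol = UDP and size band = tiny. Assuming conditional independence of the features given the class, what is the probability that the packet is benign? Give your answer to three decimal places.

malicious: 0.3 × 0.25 × 0.5 × (1−0.9) = 0.00375
benign: 0.7 × 0.55 × 0.2 × (1−0.25) = 0.05775
P(benign | x) = 0.05775 / 0.0615 ≈ 0.939

0.939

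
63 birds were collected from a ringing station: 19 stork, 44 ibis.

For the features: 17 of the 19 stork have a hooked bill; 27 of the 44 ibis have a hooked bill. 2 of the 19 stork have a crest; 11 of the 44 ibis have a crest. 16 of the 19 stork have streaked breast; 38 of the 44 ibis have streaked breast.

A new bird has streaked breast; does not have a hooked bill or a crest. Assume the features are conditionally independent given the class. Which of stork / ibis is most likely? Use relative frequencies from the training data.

stork: (19/63) × (2/19) × (17/19) × (16/19) ≈ 0.0239194
ibis: (44/63) × (17/44) × (33/44) × (38/44) ≈ 0.174784
Highest score → ibis.

ibis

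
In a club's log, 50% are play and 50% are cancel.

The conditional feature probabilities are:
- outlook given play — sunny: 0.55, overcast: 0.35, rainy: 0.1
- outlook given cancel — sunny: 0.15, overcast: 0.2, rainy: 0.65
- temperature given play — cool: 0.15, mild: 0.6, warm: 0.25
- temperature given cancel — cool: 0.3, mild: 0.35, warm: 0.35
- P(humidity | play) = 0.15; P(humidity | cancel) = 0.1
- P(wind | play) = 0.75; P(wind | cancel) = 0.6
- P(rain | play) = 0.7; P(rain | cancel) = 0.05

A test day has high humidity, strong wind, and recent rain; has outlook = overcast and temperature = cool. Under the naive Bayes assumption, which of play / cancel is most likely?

play: 0.5 × 0.35 × 0.15 × 0.15 × 0.75 × 0.7 = 0.0020671875
cancel: 0.5 × 0.2 × 0.3 × 0.1 × 0.6 × 0.05 = 0.00009
Highest score → play.

play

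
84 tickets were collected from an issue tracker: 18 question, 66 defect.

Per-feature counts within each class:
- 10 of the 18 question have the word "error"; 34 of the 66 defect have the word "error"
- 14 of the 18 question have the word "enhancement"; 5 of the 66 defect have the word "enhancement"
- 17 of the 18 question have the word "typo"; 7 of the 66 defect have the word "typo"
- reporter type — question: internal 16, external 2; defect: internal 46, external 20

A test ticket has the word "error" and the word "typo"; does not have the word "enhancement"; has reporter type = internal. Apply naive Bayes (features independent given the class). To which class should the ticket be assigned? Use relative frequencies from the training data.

question: (18/84) × (10/18) × (4/18) × (17/18) × (16/18) ≈ 0.0222092
defect: (66/84) × (34/66) × (61/66) × (7/66) × (46/66) ≈ 0.0276537
Highest score → defect.

defect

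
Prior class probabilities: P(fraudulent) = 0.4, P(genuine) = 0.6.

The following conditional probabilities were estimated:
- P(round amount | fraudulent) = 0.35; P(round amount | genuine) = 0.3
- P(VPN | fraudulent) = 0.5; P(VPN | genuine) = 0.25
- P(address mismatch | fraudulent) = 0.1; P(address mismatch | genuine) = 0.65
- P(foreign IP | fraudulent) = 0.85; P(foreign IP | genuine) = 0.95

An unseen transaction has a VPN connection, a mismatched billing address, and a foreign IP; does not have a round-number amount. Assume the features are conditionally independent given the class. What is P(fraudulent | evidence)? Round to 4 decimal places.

0.1456

fraudulent: 0.4 × (1−0.35) × 0.5 × 0.1 × 0.85 = 0.01105
genuine: 0.6 × (1−0.3) × 0.25 × 0.65 × 0.95 = 0.0648375
P(fraudulent | x) = 0.01105 / 0.0758875 ≈ 0.1456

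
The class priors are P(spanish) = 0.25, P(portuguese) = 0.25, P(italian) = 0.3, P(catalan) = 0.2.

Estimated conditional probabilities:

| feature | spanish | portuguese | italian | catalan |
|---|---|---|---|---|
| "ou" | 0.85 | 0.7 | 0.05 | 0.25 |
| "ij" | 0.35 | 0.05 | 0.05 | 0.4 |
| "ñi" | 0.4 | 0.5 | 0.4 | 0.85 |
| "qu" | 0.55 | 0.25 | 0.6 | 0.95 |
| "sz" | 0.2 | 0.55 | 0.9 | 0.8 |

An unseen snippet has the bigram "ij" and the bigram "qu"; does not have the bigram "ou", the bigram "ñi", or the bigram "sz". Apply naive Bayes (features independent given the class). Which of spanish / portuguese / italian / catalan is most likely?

spanish

spanish: 0.25 × (1−0.85) × 0.35 × (1−0.4) × 0.55 × (1−0.2) = 0.003465
portuguese: 0.25 × (1−0.7) × 0.05 × (1−0.5) × 0.25 × (1−0.55) = 0.0002109375
italian: 0.3 × (1−0.05) × 0.05 × (1−0.4) × 0.6 × (1−0.9) = 0.000513
catalan: 0.2 × (1−0.25) × 0.4 × (1−0.85) × 0.95 × (1−0.8) = 0.00171
Highest score → spanish.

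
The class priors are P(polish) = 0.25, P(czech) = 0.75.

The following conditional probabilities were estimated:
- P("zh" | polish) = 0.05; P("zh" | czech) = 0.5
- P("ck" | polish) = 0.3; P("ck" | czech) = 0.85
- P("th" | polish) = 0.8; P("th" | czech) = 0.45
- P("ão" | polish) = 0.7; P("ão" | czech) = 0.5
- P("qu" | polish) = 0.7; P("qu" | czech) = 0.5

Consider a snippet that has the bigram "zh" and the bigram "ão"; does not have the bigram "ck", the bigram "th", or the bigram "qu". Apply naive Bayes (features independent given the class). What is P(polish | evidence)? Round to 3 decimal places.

0.045

polish: 0.25 × 0.05 × (1−0.3) × (1−0.8) × 0.7 × (1−0.7) = 0.0003675
czech: 0.75 × 0.5 × (1−0.85) × (1−0.45) × 0.5 × (1−0.5) = 0.007734375
P(polish | x) = 0.0003675 / 0.008101875 ≈ 0.045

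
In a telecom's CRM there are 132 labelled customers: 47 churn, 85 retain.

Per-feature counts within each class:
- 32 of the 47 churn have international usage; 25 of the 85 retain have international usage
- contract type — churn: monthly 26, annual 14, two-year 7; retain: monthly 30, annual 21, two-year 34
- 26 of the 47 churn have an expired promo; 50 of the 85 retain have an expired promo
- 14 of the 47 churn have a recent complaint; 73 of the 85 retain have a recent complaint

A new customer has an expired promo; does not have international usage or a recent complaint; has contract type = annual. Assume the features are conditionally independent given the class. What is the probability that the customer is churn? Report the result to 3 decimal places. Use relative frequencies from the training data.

0.585

churn: (47/132) × (15/47) × (14/47) × (26/47) × (33/47) ≈ 0.0131474
retain: (85/132) × (60/85) × (21/85) × (50/85) × (12/85) ≈ 0.00932591
P(churn | x) = 0.0131474 / 0.02247331 ≈ 0.585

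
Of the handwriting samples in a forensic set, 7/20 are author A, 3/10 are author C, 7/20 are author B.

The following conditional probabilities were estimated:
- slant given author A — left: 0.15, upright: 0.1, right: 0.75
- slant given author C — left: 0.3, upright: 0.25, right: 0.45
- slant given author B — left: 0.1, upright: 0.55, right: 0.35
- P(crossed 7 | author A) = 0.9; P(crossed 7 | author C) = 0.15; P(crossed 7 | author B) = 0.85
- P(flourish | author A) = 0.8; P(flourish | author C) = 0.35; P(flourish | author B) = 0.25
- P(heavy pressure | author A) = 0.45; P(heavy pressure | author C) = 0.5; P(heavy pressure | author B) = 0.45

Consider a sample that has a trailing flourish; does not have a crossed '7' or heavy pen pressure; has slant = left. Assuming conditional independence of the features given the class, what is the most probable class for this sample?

author C

author A: 0.35 × 0.15 × (1−0.9) × 0.8 × (1−0.45) = 0.00231
author C: 0.3 × 0.3 × (1−0.15) × 0.35 × (1−0.5) = 0.0133875
author B: 0.35 × 0.1 × (1−0.85) × 0.25 × (1−0.45) = 0.000721875
Highest score → author C.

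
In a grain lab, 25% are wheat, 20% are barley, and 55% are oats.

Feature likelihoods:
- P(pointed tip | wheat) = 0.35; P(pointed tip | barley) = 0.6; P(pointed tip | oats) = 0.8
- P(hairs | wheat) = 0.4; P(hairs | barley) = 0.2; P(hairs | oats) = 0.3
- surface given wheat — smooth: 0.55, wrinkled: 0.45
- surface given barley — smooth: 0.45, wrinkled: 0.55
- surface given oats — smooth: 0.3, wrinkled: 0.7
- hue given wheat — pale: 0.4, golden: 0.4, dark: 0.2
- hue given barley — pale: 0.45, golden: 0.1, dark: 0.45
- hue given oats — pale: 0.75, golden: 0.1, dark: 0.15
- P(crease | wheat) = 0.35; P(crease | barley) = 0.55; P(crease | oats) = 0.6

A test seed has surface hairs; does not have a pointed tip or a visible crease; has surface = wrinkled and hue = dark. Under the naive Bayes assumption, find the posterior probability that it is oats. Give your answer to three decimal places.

0.199

wheat: 0.25 × (1−0.35) × 0.4 × 0.45 × 0.2 × (1−0.35) = 0.0038025
barley: 0.2 × (1−0.6) × 0.2 × 0.55 × 0.45 × (1−0.55) = 0.001782
oats: 0.55 × (1−0.8) × 0.3 × 0.7 × 0.15 × (1−0.6) = 0.001386
P(oats | x) = 0.001386 / 0.0069705 ≈ 0.199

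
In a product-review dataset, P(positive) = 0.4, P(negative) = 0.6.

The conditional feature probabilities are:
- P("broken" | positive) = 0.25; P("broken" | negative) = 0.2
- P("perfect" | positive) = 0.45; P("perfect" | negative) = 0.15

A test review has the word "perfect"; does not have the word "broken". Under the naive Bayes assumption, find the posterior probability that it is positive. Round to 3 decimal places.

positive: 0.4 × (1−0.25) × 0.45 = 0.135
negative: 0.6 × (1−0.2) × 0.15 = 0.072
P(positive | x) = 0.135 / 0.207 ≈ 0.652

0.652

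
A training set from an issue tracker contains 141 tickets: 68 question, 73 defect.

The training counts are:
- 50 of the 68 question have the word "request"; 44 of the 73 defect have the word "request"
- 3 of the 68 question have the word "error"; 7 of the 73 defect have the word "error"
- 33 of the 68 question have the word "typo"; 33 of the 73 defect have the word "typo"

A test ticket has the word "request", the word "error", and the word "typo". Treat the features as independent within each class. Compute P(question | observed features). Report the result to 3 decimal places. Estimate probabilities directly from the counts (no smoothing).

0.359

question: (68/141) × (50/68) × (3/68) × (33/68) ≈ 0.00759221
defect: (73/141) × (44/73) × (7/73) × (33/73) ≈ 0.0135269
P(question | x) = 0.00759221 / 0.02111911 ≈ 0.359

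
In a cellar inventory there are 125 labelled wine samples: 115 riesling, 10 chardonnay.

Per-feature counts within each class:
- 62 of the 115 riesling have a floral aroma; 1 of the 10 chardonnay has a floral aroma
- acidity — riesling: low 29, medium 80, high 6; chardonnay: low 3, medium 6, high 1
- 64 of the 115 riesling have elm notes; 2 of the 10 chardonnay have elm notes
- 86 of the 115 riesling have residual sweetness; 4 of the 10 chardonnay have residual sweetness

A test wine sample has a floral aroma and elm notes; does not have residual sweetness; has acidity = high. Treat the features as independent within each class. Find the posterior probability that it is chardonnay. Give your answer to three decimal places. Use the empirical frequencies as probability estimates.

0.026

riesling: (115/125) × (62/115) × (6/115) × (64/115) × (29/115) ≈ 0.00363176
chardonnay: (10/125) × (1/10) × (1/10) × (2/10) × (6/10) = 0.000096
P(chardonnay | x) = 0.000096 / 0.00372776 ≈ 0.026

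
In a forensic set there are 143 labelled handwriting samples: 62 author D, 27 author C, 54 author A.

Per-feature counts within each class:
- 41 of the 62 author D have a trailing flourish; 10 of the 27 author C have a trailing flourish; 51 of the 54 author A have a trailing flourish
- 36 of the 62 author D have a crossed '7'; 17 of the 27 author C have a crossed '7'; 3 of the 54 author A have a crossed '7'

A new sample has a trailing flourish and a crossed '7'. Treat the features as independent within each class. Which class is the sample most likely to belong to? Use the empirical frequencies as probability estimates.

author D

author D: (62/143) × (41/62) × (36/62) ≈ 0.166479
author C: (27/143) × (10/27) × (17/27) ≈ 0.04403
author A: (54/143) × (51/54) × (3/54) ≈ 0.0198135
Highest score → author D.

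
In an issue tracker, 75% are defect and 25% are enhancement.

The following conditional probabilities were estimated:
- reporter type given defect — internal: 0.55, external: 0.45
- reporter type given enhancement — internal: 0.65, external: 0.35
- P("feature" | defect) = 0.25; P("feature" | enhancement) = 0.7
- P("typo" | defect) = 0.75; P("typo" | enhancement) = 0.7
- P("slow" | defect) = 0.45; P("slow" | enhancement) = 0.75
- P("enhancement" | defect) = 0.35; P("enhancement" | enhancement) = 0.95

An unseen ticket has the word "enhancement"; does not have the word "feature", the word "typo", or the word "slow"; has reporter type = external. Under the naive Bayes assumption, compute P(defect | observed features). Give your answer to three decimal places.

0.867

defect: 0.75 × 0.45 × (1−0.25) × (1−0.75) × (1−0.45) × 0.35 = 0.012181640625
enhancement: 0.25 × 0.35 × (1−0.7) × (1−0.7) × (1−0.75) × 0.95 = 0.0018703125
P(defect | x) = 0.012181640625 / 0.014051953125 ≈ 0.867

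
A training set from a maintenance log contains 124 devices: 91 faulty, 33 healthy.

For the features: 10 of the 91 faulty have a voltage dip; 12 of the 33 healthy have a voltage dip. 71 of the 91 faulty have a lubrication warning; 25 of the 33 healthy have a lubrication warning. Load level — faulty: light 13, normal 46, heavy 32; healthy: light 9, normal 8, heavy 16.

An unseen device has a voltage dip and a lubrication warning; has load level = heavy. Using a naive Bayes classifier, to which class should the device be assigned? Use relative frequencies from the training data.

faulty: (91/124) × (10/91) × (71/91) × (32/91) ≈ 0.022126
healthy: (33/124) × (12/33) × (25/33) × (16/33) ≈ 0.0355461
Highest score → healthy.

healthy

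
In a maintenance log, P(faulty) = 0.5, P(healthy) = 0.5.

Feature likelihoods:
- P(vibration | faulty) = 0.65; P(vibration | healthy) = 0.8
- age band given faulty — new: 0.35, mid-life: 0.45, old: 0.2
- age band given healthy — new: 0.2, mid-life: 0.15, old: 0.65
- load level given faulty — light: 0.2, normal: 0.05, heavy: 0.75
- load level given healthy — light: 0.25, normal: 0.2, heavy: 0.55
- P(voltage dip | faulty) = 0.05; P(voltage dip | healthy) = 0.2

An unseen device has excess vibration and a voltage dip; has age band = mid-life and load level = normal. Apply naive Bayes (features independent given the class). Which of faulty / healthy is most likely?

faulty: 0.5 × 0.65 × 0.45 × 0.05 × 0.05 = 0.000365625
healthy: 0.5 × 0.8 × 0.15 × 0.2 × 0.2 = 0.0024
Highest score → healthy.

healthy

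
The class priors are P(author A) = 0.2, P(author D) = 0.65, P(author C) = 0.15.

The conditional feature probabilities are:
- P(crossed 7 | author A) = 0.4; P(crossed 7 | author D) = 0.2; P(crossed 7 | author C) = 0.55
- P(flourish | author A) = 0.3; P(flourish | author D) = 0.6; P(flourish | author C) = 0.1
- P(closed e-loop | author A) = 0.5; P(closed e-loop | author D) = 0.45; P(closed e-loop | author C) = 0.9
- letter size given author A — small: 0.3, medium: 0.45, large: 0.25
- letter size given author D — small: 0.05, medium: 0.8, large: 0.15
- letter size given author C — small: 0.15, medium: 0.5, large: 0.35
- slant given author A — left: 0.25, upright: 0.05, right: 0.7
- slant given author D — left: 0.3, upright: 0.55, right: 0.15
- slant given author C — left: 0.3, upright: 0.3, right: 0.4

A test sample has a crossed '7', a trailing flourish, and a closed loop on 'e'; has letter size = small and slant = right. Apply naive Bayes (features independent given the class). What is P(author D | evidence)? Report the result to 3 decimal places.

0.082

author A: 0.2 × 0.4 × 0.3 × 0.5 × 0.3 × 0.7 = 0.00252
author D: 0.65 × 0.2 × 0.6 × 0.45 × 0.05 × 0.15 = 0.00026325
author C: 0.15 × 0.55 × 0.1 × 0.9 × 0.15 × 0.4 = 0.0004455
P(author D | x) = 0.00026325 / 0.00322875 ≈ 0.082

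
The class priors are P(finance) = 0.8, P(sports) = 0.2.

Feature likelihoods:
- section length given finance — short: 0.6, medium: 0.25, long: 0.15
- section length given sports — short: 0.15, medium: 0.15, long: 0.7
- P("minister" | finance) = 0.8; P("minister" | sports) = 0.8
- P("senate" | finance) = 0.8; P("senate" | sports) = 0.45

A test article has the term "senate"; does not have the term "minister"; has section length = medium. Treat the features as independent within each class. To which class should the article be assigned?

finance

finance: 0.8 × 0.25 × (1−0.8) × 0.8 = 0.032
sports: 0.2 × 0.15 × (1−0.8) × 0.45 = 0.0027
Highest score → finance.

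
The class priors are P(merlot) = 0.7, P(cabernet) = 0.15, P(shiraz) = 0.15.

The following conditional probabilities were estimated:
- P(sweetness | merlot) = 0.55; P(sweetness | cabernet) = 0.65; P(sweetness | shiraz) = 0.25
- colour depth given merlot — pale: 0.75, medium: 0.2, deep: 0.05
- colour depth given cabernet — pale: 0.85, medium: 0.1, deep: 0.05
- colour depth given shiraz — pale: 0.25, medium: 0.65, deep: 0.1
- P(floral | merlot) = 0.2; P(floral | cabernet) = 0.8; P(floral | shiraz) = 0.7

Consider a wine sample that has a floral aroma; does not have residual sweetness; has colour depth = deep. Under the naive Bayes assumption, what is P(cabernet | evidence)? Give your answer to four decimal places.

merlot: 0.7 × (1−0.55) × 0.05 × 0.2 = 0.00315
cabernet: 0.15 × (1−0.65) × 0.05 × 0.8 = 0.0021
shiraz: 0.15 × (1−0.25) × 0.1 × 0.7 = 0.007875
P(cabernet | x) = 0.0021 / 0.013125 ≈ 0.1600

0.1600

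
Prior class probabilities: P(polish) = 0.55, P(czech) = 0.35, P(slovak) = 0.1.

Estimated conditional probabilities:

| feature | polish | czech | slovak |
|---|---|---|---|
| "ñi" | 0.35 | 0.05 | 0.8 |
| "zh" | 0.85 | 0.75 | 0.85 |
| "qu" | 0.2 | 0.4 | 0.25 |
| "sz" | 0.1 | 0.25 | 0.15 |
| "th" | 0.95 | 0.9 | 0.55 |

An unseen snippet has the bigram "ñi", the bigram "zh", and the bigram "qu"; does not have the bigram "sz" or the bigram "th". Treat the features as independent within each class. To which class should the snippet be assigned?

slovak

polish: 0.55 × 0.35 × 0.85 × 0.2 × (1−0.1) × (1−0.95) = 0.001472625
czech: 0.35 × 0.05 × 0.75 × 0.4 × (1−0.25) × (1−0.9) = 0.00039375
slovak: 0.1 × 0.8 × 0.85 × 0.25 × (1−0.15) × (1−0.55) = 0.0065025
Highest score → slovak.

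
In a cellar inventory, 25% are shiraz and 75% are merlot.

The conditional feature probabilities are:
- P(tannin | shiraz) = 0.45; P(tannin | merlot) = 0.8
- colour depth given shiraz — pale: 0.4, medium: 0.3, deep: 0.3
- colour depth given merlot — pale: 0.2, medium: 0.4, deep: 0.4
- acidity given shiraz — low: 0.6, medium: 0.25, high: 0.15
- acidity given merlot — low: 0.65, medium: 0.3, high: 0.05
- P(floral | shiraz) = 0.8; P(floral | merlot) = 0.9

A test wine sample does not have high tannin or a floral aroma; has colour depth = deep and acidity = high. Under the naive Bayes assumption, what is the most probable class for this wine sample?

shiraz

shiraz: 0.25 × (1−0.45) × 0.3 × 0.15 × (1−0.8) = 0.0012375
merlot: 0.75 × (1−0.8) × 0.4 × 0.05 × (1−0.9) = 0.0003
Highest score → shiraz.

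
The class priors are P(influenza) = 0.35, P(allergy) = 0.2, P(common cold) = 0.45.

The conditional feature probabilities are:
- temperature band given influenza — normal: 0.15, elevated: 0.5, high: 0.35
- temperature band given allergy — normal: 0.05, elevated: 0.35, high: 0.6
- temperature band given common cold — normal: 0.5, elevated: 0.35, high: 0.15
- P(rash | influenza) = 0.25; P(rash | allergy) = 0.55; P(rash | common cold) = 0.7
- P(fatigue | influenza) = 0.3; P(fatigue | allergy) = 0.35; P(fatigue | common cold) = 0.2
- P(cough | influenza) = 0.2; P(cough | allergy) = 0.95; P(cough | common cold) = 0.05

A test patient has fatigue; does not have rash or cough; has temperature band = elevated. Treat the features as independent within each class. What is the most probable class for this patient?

influenza: 0.35 × 0.5 × (1−0.25) × 0.3 × (1−0.2) = 0.0315
allergy: 0.2 × 0.35 × (1−0.55) × 0.35 × (1−0.95) = 0.00055125
common cold: 0.45 × 0.35 × (1−0.7) × 0.2 × (1−0.05) = 0.0089775
Highest score → influenza.

influenza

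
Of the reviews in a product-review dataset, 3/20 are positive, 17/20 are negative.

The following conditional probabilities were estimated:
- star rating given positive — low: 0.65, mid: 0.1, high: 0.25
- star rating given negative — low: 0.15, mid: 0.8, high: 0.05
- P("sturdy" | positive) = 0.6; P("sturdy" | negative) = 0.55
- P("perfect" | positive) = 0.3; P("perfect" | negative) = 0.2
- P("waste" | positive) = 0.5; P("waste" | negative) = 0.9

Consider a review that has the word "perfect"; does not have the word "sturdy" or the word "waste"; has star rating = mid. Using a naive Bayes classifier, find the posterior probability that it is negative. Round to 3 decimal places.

positive: 0.15 × 0.1 × (1−0.6) × 0.3 × (1−0.5) = 0.0009
negative: 0.85 × 0.8 × (1−0.55) × 0.2 × (1−0.9) = 0.00612
P(negative | x) = 0.00612 / 0.00702 ≈ 0.872

0.872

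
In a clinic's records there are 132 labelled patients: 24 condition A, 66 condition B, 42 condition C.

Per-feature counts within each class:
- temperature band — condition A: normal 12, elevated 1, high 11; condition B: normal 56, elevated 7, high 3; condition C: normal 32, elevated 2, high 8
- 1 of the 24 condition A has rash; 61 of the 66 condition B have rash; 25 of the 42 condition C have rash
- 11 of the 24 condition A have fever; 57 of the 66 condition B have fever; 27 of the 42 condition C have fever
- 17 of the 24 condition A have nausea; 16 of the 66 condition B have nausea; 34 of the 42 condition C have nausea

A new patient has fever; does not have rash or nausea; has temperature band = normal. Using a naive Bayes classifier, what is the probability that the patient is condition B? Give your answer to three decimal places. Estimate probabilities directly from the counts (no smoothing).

0.471

condition A: (24/132) × (12/24) × (23/24) × (11/24) × (7/24) ≈ 0.0116464
condition B: (66/132) × (56/66) × (5/66) × (57/66) × (50/66) ≈ 0.021028
condition C: (42/132) × (32/42) × (17/42) × (27/42) × (8/42) ≈ 0.0120152
P(condition B | x) = 0.021028 / 0.0446896 ≈ 0.471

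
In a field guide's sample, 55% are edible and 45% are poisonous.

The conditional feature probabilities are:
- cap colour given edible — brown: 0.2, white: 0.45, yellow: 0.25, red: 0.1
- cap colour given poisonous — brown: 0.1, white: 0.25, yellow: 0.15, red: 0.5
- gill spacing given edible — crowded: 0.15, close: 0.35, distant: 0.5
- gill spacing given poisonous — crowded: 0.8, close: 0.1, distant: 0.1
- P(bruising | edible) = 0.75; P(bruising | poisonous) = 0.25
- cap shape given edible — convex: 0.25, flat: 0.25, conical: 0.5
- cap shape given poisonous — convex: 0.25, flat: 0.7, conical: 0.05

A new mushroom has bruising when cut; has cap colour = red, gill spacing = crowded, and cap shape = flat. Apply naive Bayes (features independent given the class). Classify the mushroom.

poisonous

edible: 0.55 × 0.1 × 0.15 × 0.75 × 0.25 = 0.001546875
poisonous: 0.45 × 0.5 × 0.8 × 0.25 × 0.7 = 0.0315
Highest score → poisonous.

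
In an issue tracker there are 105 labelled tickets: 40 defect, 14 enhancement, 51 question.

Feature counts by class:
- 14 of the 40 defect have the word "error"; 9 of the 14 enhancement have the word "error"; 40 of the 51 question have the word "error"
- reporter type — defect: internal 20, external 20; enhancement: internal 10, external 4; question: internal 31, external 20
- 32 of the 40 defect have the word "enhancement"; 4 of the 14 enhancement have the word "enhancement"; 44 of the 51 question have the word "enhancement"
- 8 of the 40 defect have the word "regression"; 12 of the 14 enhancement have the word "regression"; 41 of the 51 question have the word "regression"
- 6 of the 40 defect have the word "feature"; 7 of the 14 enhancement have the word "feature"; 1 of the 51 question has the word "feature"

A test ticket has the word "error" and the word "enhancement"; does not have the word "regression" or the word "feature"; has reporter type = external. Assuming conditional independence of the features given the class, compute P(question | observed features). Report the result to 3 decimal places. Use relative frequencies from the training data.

0.403

defect: (40/105) × (14/40) × (20/40) × (32/40) × (32/40) × (34/40) ≈ 0.0362667
enhancement: (14/105) × (9/14) × (4/14) × (4/14) × (2/14) × (7/14) ≈ 0.000499792
question: (51/105) × (40/51) × (20/51) × (44/51) × (10/51) × (50/51) ≈ 0.0247767
P(question | x) = 0.0247767 / 0.061543192 ≈ 0.403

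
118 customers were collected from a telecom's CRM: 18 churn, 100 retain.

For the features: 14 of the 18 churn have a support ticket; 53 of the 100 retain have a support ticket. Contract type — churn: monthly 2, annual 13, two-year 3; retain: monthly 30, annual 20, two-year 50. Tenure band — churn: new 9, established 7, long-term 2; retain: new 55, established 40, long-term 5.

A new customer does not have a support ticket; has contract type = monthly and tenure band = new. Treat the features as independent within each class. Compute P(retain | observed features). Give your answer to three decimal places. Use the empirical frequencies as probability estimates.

0.972

churn: (18/118) × (4/18) × (2/18) × (9/18) ≈ 0.00188324
retain: (100/118) × (47/100) × (30/100) × (55/100) ≈ 0.0657203
P(retain | x) = 0.0657203 / 0.06760354 ≈ 0.972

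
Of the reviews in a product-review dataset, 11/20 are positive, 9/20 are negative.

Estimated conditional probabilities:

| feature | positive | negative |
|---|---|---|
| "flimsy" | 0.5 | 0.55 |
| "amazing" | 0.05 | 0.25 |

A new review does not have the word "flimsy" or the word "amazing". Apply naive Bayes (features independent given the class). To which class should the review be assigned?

positive: 0.55 × (1−0.5) × (1−0.05) = 0.26125
negative: 0.45 × (1−0.55) × (1−0.25) = 0.151875
Highest score → positive.

positive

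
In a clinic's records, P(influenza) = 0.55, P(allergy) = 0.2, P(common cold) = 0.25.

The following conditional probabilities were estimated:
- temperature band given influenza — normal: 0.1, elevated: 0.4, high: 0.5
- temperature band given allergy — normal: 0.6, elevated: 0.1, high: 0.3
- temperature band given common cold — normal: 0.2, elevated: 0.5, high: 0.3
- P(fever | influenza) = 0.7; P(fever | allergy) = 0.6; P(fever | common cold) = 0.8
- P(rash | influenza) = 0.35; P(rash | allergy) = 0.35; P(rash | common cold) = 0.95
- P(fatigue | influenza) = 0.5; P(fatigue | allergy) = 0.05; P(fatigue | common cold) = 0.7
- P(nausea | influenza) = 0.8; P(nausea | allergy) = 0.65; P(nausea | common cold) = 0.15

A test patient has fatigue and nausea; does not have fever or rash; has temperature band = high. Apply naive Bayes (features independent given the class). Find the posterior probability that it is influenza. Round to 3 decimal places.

0.973

influenza: 0.55 × 0.5 × (1−0.7) × (1−0.35) × 0.5 × 0.8 = 0.02145
allergy: 0.2 × 0.3 × (1−0.6) × (1−0.35) × 0.05 × 0.65 = 0.000507
common cold: 0.25 × 0.3 × (1−0.8) × (1−0.95) × 0.7 × 0.15 = 0.00007875
P(influenza | x) = 0.02145 / 0.02203575 ≈ 0.973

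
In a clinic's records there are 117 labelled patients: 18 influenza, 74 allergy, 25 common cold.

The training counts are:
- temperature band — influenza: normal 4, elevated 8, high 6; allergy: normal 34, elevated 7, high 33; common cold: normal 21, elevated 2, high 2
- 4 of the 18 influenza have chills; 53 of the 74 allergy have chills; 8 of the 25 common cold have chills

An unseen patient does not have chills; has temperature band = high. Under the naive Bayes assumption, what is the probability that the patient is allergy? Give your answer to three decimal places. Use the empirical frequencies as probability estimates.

influenza: (18/117) × (6/18) × (14/18) ≈ 0.039886
allergy: (74/117) × (33/74) × (21/74) ≈ 0.0800416
common cold: (25/117) × (2/25) × (17/25) ≈ 0.0116239
P(allergy | x) = 0.0800416 / 0.1315515 ≈ 0.608

0.608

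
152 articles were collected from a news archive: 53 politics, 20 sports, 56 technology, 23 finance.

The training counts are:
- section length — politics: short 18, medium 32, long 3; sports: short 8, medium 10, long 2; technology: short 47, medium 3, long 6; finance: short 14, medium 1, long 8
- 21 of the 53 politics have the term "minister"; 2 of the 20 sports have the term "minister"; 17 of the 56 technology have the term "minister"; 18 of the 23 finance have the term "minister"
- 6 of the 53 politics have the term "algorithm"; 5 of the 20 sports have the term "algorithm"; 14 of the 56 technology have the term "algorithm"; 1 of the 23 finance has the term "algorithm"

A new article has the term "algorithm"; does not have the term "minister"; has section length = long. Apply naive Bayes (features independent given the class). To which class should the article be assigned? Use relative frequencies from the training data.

technology

politics: (53/152) × (3/53) × (32/53) × (6/53) ≈ 0.00134905
sports: (20/152) × (2/20) × (18/20) × (5/20) ≈ 0.00296053
technology: (56/152) × (6/56) × (39/56) × (14/56) ≈ 0.00687265
finance: (23/152) × (8/23) × (5/23) × (1/23) ≈ 0.000497463
Highest score → technology.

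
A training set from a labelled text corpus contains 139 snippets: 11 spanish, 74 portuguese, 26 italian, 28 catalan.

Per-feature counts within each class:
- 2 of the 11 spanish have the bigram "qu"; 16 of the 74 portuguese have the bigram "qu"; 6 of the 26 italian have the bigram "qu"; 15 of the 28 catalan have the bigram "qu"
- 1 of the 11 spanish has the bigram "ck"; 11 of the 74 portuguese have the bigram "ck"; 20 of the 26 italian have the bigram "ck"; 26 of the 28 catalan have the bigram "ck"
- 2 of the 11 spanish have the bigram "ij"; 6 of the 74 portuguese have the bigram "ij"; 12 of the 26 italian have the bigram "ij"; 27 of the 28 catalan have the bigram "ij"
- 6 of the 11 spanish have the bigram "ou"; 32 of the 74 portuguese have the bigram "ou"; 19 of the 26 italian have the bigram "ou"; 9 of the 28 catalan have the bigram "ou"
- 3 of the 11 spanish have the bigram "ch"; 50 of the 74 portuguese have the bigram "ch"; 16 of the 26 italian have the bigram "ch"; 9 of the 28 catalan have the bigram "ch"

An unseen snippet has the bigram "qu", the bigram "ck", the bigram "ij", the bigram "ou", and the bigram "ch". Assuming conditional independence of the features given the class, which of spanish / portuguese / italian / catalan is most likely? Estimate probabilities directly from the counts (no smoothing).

spanish: (11/139) × (2/11) × (1/11) × (2/11) × (6/11) × (3/11) ≈ 0.0000353791
portuguese: (74/139) × (16/74) × (11/74) × (6/74) × (32/74) × (50/74) ≈ 0.000405361
italian: (26/139) × (6/26) × (20/26) × (12/26) × (19/26) × (16/26) ≈ 0.00689172
catalan: (28/139) × (15/28) × (26/28) × (27/28) × (9/28) × (9/28) ≈ 0.00998312
Highest score → catalan.

catalan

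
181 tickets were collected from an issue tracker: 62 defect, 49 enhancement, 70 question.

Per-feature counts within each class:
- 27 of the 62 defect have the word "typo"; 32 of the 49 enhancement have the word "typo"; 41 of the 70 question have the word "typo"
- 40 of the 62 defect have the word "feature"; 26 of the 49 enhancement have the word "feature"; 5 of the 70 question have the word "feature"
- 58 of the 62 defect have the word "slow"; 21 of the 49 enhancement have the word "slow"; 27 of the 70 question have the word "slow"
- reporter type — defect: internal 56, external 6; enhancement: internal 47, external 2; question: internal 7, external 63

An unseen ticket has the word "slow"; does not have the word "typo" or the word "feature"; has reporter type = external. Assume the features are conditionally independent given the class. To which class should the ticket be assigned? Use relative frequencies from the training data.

defect: (62/181) × (35/62) × (22/62) × (58/62) × (6/62) ≈ 0.00621178
enhancement: (49/181) × (17/49) × (23/49) × (21/49) × (2/49) ≈ 0.000771186
question: (70/181) × (29/70) × (65/70) × (27/70) × (63/70) ≈ 0.0516467
Highest score → question.

question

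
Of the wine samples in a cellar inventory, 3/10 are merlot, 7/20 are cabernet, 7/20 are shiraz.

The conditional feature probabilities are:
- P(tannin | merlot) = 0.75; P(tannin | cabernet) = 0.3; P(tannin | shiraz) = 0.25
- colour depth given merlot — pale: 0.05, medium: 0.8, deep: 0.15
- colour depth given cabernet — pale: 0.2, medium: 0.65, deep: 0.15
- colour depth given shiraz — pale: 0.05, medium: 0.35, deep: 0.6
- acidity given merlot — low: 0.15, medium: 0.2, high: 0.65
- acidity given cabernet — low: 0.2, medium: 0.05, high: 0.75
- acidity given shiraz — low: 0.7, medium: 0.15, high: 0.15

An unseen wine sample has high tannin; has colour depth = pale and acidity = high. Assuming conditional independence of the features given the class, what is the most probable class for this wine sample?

cabernet

merlot: 0.3 × 0.75 × 0.05 × 0.65 = 0.0073125
cabernet: 0.35 × 0.3 × 0.2 × 0.75 = 0.01575
shiraz: 0.35 × 0.25 × 0.05 × 0.15 = 0.00065625
Highest score → cabernet.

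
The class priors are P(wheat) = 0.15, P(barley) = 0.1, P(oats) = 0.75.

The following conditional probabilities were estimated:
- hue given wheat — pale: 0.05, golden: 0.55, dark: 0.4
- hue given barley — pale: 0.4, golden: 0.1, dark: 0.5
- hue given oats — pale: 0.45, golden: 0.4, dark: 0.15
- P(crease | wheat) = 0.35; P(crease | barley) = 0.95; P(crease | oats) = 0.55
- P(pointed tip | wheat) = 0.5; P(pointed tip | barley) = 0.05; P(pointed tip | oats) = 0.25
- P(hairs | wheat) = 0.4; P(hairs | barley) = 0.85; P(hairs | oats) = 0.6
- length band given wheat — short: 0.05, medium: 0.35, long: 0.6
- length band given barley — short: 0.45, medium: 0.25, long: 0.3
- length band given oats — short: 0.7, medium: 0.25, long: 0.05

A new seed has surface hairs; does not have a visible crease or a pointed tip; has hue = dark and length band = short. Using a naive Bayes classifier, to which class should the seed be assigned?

oats

wheat: 0.15 × 0.4 × (1−0.35) × (1−0.5) × 0.4 × 0.05 = 0.00039
barley: 0.1 × 0.5 × (1−0.95) × (1−0.05) × 0.85 × 0.45 = 0.0009084375
oats: 0.75 × 0.15 × (1−0.55) × (1−0.25) × 0.6 × 0.7 = 0.015946875
Highest score → oats.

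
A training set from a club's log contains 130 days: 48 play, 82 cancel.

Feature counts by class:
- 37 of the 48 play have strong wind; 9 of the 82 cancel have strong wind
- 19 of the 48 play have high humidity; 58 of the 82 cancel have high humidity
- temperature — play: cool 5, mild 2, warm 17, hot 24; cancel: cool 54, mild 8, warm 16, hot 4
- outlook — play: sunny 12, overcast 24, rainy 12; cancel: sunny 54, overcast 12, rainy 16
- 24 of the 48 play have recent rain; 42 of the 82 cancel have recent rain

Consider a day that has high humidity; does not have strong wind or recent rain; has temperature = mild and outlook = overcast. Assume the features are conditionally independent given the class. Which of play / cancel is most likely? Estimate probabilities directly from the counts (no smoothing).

cancel

play: (48/130) × (11/48) × (19/48) × (2/48) × (24/48) × (24/48) ≈ 0.000348892
cancel: (82/130) × (73/82) × (58/82) × (8/82) × (12/82) × (40/82) ≈ 0.0027662
Highest score → cancel.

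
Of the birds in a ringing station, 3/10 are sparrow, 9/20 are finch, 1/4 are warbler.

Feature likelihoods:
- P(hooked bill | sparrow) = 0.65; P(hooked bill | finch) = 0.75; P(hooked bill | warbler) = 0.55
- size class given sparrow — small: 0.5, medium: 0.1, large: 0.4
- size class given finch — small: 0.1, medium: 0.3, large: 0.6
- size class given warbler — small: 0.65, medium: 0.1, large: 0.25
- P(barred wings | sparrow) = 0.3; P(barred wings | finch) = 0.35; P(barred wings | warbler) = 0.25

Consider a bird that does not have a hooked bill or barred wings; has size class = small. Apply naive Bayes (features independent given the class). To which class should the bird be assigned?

warbler

sparrow: 0.3 × (1−0.65) × 0.5 × (1−0.3) = 0.03675
finch: 0.45 × (1−0.75) × 0.1 × (1−0.35) = 0.0073125
warbler: 0.25 × (1−0.55) × 0.65 × (1−0.25) = 0.05484375
Highest score → warbler.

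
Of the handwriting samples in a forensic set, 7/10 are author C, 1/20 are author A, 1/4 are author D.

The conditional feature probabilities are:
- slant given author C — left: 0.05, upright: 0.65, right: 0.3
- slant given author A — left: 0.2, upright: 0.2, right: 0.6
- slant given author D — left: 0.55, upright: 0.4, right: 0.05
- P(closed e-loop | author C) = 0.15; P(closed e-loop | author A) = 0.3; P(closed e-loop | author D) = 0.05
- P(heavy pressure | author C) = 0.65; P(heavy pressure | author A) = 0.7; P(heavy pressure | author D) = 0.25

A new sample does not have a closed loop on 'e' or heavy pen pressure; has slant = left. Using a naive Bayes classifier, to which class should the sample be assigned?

author C: 0.7 × 0.05 × (1−0.15) × (1−0.65) = 0.0104125
author A: 0.05 × 0.2 × (1−0.3) × (1−0.7) = 0.0021
author D: 0.25 × 0.55 × (1−0.05) × (1−0.25) = 0.09796875
Highest score → author D.

author D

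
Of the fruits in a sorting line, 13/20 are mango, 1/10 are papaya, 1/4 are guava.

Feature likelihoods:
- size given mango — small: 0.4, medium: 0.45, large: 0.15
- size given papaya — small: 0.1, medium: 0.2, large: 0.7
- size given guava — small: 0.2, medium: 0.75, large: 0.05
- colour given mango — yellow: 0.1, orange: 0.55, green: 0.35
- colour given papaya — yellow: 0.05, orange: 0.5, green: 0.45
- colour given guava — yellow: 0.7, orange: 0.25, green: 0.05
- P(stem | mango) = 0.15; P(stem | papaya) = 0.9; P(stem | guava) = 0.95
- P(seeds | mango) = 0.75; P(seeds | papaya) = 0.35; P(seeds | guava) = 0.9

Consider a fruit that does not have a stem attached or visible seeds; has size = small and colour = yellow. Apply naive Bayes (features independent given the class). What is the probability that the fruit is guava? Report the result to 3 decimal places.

mango: 0.65 × 0.4 × 0.1 × (1−0.15) × (1−0.75) = 0.005525
papaya: 0.1 × 0.1 × 0.05 × (1−0.9) × (1−0.35) = 0.0000325
guava: 0.25 × 0.2 × 0.7 × (1−0.95) × (1−0.9) = 0.000175
P(guava | x) = 0.000175 / 0.0057325 ≈ 0.031

0.031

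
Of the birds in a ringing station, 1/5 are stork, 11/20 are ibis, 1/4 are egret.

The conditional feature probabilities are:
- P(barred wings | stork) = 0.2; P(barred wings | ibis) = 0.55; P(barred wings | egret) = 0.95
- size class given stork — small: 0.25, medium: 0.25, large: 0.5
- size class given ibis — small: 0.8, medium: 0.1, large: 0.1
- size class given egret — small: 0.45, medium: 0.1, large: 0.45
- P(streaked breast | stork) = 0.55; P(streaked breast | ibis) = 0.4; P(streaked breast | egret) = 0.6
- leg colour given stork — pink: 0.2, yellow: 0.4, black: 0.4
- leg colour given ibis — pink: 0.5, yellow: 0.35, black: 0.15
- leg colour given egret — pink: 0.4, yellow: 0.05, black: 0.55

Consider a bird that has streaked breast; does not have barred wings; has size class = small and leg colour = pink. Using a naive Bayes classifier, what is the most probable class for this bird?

ibis

stork: 0.2 × (1−0.2) × 0.25 × 0.55 × 0.2 = 0.0044
ibis: 0.55 × (1−0.55) × 0.8 × 0.4 × 0.5 = 0.0396
egret: 0.25 × (1−0.95) × 0.45 × 0.6 × 0.4 = 0.00135
Highest score → ibis.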